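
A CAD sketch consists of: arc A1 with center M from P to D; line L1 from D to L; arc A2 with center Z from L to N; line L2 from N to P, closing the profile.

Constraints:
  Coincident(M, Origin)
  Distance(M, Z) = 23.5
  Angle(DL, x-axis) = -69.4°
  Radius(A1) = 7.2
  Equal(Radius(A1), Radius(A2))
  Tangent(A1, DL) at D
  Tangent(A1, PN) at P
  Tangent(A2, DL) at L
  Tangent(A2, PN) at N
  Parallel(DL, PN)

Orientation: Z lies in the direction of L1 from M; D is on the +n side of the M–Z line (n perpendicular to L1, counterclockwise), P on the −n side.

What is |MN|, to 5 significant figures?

24.578

The slot axis is L1's direction at -69.4°, so u = (cos -69.4°, sin -69.4°) = (0.35184, -0.93606) and n = (−sin -69.4°, cos -69.4°) = (0.93606, 0.35184). M is at the origin and Z lies 23.5 along u from M, so Z = 23.5·u = (8.2683, -21.997). Tangency of A1 to both parallel lines with radius 7.2 puts D and P at M ± 7.2·n: D = (6.7396, 2.5333), P = (-6.7396, -2.5333). Equal radii place L and N the same way about Z: L = Z + 7.2·n = (15.008, -19.464), N = Z − 7.2·n = (1.5287, -24.531). Then |MN| = |N − M| = 24.578.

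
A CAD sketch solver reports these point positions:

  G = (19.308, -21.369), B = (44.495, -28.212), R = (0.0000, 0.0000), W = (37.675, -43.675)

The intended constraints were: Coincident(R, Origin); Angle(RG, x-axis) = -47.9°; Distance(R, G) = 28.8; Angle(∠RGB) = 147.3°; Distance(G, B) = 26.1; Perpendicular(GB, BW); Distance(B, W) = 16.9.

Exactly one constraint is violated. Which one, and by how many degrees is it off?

Perpendicular(GB, BW) — off by 8.60°.

R = (0.00, 0.00) ✓; RG at -47.90° ✓; |RG| = 28.80 ✓; ∠RGB = 147.3° ✓; |GB| = 26.10 ✓; ∠(GB, BW) = 98.60° ✗; |BW| = 16.90 ✓.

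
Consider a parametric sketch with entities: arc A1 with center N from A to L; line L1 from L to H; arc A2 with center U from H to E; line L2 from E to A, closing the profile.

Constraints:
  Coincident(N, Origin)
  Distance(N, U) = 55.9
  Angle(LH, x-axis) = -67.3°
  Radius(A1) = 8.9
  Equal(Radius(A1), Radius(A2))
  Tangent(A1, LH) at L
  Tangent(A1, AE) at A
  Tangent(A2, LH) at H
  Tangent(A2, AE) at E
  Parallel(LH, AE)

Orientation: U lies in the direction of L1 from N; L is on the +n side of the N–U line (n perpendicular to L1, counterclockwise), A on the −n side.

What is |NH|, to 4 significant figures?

56.60

The slot axis is L1's direction at -67.3°, so u = (cos -67.3°, sin -67.3°) = (0.3859, -0.9225) and n = (−sin -67.3°, cos -67.3°) = (0.9225, 0.3859). N is at the origin and U lies 55.9 along u from N, so U = 55.9·u = (21.57, -51.57). Tangency of A1 to both parallel lines with radius 8.9 puts L and A at N ± 8.9·n: L = (8.211, 3.435), A = (-8.211, -3.435). Equal radii place H and E the same way about U: H = U + 8.9·n = (29.78, -48.14), E = U − 8.9·n = (13.36, -55.00). Then |NH| = |H − N| = 56.60.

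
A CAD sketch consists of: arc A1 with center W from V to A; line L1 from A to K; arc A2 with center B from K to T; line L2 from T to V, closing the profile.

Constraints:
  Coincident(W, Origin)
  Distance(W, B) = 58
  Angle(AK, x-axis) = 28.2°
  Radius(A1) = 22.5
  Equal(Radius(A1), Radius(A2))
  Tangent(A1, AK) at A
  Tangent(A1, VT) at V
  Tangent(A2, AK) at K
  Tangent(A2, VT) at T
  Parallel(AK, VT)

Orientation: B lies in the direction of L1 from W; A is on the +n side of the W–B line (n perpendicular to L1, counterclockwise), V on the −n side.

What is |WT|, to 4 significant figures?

62.21

Tangency of A1 to both parallel lines with radius 22.5 puts A and V at W ± 22.5·n: A = (-10.63, 19.83), V = (10.63, -19.83). Equal radii place K and T the same way about B: K = B + 22.5·n = (40.48, 47.24), T = B − 22.5·n = (61.75, 7.579). Then |WT| = |T − W| = 62.21.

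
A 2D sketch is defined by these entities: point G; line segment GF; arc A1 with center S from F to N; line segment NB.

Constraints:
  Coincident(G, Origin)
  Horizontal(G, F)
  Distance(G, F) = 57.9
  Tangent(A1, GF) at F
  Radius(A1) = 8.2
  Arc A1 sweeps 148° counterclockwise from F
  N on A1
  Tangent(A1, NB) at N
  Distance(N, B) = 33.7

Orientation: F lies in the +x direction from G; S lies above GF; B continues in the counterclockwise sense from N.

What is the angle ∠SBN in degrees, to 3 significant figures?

13.7°

On A1, F sits at bearing -90° from S; a 148° counterclockwise sweep puts N at bearing 58°, so N = S + 8.2·(cos 58°, sin 58°) = (62.2, 15.2). The tangent condition forces SN to be normal to NB, so NB runs along (−sin 58°, cos 58°); with |NB| = 33.7, B = (33.7, 33.0). Then cos ∠SBN = BS·BN / (|BS||BN|), giving 13.7°.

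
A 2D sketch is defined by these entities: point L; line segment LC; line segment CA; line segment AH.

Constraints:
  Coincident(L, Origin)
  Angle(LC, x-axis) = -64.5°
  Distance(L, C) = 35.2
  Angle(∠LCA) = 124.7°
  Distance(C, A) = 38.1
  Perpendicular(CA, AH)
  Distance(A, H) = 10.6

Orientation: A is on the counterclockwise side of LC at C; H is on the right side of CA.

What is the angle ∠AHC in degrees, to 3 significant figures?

74.5°

∠LCA = 124.7°, so CA runs at -64.5° + (180° − 124.7°) = -9.20° from the x-axis; with |CA| = 38.1, A = C + 38.1·(cos -9.20°, sin -9.20°) = (52.8, -37.9). CA is perpendicular to AH; with |AH| = 10.6 on the right of CA, H = A + 10.6·(-0.160, -0.987) = (51.1, -48.3). Then cos ∠AHC = HA·HC / (|HA||HC|), giving 74.5°.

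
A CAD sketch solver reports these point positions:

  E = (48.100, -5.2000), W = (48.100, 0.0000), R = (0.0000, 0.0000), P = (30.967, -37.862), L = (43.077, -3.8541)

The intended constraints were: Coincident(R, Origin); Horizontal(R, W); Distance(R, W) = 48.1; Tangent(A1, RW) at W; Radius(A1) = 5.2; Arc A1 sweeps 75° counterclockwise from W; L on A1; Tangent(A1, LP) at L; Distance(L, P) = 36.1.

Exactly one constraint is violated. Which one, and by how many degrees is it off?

Tangent(A1, LP) at L — off by 4.60°.

R = (0.00, 0.00) ✓; R.y = 0.00, W.y = 0.00 ✓; |RW| = 48.10 ✓; ∠(EW, WR) = 90.00° ✓; |EW| = 5.200 ✓; bearing(E→L) − bearing(E→W) = 75.00° ✓; |EL| = 5.200 ✓; ∠(EL, LP) = 94.60° ✗; |LP| = 36.10 ✓.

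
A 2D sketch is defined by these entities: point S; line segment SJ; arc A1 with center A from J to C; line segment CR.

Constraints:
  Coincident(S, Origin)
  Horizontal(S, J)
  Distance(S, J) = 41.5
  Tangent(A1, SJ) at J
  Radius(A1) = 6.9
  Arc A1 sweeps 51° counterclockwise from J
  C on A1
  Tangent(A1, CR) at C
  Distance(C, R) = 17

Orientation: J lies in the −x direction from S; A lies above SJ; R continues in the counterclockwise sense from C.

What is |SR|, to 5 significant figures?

29.930

S is at the origin; S and J share the same y with |SJ| = 41.5 and J on the −x side, so J = (-41.500, 0.0000). A1 meets SJ tangentially, so AJ is at right angles to SJ, so A = J + (0, 6.9) = (-41.500, 6.9000). On A1, J sits at bearing -90° from A; a 51° counterclockwise sweep puts C at bearing -39°, so C = A + 6.9·(cos -39°, sin -39°) = (-36.138, 2.5577). Tangency of A1 to CR means the radius AC is perpendicular to CR, so CR runs along (−sin -39°, cos -39°); with |CR| = 17.0, R = (-25.439, 15.769). Then |SR| = |R − S| = 29.930.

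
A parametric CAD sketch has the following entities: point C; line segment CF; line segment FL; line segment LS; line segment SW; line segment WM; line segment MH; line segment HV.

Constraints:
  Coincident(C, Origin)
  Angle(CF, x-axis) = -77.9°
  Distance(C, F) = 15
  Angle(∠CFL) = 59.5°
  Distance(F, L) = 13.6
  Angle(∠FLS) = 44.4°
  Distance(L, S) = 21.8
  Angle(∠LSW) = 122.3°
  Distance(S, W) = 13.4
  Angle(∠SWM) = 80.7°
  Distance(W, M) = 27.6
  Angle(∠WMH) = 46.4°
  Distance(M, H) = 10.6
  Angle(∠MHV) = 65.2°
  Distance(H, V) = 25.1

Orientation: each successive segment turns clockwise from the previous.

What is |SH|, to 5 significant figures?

18.955

∠SWM = 80.7° gives WM at -131.00° from the x-axis; with |WM| = 27.6, M = (3.1269, -28.689). ∠WMH = 46.4° gives MH at 95.400° from the x-axis; with |MH| = 10.6, H = (2.1294, -18.136). Then |SH| = |H − S| = 18.955.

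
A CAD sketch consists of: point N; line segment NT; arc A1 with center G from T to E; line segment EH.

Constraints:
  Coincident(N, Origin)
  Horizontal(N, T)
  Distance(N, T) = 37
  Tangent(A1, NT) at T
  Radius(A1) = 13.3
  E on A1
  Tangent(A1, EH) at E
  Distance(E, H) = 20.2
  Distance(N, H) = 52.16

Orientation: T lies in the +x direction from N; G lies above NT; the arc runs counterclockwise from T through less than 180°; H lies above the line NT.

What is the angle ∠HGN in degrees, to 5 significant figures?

108.07°

N is at the origin; N and T share the same y with |NT| = 37.0 and T on the +x side, so T = (37.000, 0.0000). The tangent condition forces GT to be normal to NT, so G = T + (0, 13.3) = (37.000, 13.300). Since GE ⟂ EH (tangency), |GH| = √(13.3² + 20.2²) = 24.185 regardless of where E sits on A1. So H lies on both circle(N, 52.16) and circle(G, 24.185); the above-NT intersection is H = (36.281, 37.475). E is the foot of the tangent from H: E = (47.886, 20.941).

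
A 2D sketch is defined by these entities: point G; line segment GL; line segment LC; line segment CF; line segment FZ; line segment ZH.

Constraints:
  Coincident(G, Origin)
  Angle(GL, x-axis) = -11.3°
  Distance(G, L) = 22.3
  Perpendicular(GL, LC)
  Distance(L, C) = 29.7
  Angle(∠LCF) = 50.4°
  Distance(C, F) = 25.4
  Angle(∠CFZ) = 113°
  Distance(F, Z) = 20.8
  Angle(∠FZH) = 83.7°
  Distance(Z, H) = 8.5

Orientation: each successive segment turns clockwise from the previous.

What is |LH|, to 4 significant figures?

6.583

G is at the origin; GL runs at -11.3° with length 22.3, so L = (21.87, -4.370). GL ⟂ LC, so LC runs at -101.3°; with |LC| = 29.7, C = (16.05, -33.49). ∠LCF = 50.4° gives CF at 129.1° from the x-axis; with |CF| = 25.4, F = (0.02894, -13.78). ∠CFZ = 113.0° gives FZ at 62.10° from the x-axis; with |FZ| = 20.8, Z = (9.762, 4.600). ∠FZH = 83.7° gives ZH at -34.20° from the x-axis; with |ZH| = 8.5, H = (16.79, -0.1777). Then |LH| = |H − L| = 6.583.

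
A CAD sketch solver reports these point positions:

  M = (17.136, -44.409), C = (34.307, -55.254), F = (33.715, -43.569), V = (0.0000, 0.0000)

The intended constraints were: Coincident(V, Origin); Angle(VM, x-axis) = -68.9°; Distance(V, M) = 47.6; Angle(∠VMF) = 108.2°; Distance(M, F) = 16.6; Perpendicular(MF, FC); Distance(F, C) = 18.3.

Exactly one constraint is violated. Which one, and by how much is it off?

Distance(F, C) = 18.3 — off by 6.60.

V = (0.00, 0.00) ✓; VM at -68.90° ✓; |VM| = 47.60 ✓; ∠VMF = 108.2° ✓; |MF| = 16.60 ✓; ∠(MF, FC) = 90.00° ✓; |FC| = 11.70 ✗.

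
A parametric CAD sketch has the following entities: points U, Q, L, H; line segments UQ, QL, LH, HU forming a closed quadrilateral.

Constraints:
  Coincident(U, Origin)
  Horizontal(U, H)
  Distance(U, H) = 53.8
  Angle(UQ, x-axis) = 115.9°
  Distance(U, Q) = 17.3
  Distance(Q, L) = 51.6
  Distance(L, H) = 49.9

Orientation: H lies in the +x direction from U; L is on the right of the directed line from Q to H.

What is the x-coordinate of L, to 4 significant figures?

14.69

U is at the origin; UH is horizontal with |UH| = 53.8 and H in +x, so H = (53.8, 0). UQ runs at 115.9° with |UQ| = 17.3, so Q = (-7.557, 15.56). L is determined by |QL| = 51.6 and |LH| = 49.9 together: it lies at the intersection of circle(Q, 51.6) and circle(H, 49.9). With |QH| = 63.30, the foot of the radical line on QH is 33.01 from Q and the perpendicular offset is √(51.6² − 33.01²) = 39.66. Taking the right-of-QH solution: L = (14.69, -30.99).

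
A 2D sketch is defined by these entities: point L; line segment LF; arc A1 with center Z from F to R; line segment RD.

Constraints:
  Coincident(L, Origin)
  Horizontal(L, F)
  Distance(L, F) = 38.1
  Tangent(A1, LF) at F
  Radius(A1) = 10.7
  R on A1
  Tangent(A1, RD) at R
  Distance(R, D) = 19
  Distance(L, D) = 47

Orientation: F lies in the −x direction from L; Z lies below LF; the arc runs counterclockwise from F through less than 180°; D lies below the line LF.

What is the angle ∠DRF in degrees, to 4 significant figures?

115.2°

Checks: |LF| = 38.10 ✓; |ZF| = 10.70 ✓; |ZR| = 10.70 ✓; ∠(ZR, RD) = 90.00° ✓; |RD| = 19.00 ✓; |LD| = 47.00 ✓.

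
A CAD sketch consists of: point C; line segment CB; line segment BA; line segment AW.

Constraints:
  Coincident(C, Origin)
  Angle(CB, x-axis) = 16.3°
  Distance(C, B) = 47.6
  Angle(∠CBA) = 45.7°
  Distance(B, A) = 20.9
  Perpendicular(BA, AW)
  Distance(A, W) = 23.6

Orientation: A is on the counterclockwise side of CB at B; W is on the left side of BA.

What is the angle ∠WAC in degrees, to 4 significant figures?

19.92°

C is at the origin; CB runs at 16.3° with length 47.6, so B = 47.6·(cos 16.3°, sin 16.3°) = (45.69, 13.36). ∠CBA = 45.7°, so BA runs at 16.3° + (180° − 45.7°) = 150.6° from the x-axis; with |BA| = 20.9, A = B + 20.9·(cos 150.6°, sin 150.6°) = (27.48, 23.62). BA is perpendicular to AW; with |AW| = 23.6 on the left of BA, W = A + 23.6·(-0.4909, -0.8712) = (15.89, 3.059). Then cos ∠WAC = AW·AC / (|AW||AC|), giving 19.92°.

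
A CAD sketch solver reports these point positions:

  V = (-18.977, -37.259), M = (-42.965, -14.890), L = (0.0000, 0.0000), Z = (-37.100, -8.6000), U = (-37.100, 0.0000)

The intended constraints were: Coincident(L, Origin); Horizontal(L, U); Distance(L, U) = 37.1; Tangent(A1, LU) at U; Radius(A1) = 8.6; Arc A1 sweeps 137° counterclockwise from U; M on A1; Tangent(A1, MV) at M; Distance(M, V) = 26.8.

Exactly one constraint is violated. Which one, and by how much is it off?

Distance(M, V) = 26.8 — off by 6.00.

L = (0.00, 0.00) ✓; L.y = 0.00, U.y = 0.00 ✓; |LU| = 37.10 ✓; ∠(ZU, UL) = 90.00° ✓; |ZU| = 8.600 ✓; bearing(Z→M) − bearing(Z→U) = 137.0° ✓; |ZM| = 8.600 ✓; ∠(ZM, MV) = 90.00° ✓; |MV| = 32.80 ✗.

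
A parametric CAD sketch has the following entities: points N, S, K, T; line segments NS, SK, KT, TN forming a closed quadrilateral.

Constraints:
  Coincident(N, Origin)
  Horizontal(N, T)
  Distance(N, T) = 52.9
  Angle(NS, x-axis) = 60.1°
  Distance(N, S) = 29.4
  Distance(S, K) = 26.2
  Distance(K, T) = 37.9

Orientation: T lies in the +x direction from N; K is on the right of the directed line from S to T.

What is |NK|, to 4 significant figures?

15.02

N is at the origin; N and T share the same y with |NT| = 52.9 and T in +x, so T = (52.9, 0). NS runs at 60.1° with |NS| = 29.4, so S = (14.66, 25.49). K is determined by |SK| = 26.2 and |KT| = 37.9 together: it lies at the intersection of circle(S, 26.2) and circle(T, 37.9). With |ST| = 45.96, the foot of the radical line on ST is 14.82 from S and the perpendicular offset is √(26.2² − 14.82²) = 21.61. Taking the right-of-ST solution: K = (15.01, -0.7109).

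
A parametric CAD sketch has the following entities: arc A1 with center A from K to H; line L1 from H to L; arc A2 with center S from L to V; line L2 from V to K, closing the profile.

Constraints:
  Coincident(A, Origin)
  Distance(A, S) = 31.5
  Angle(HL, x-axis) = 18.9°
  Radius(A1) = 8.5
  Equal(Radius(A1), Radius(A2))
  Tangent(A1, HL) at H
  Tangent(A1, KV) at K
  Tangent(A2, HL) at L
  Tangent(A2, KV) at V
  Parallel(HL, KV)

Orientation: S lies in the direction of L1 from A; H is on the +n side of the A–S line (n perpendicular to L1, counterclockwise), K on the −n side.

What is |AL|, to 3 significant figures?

32.6

Tangency of A1 to both parallel lines with radius 8.5 puts H and K at A ± 8.5·n: H = (-2.75, 8.04), K = (2.75, -8.04). Equal radii place L and V the same way about S: L = S + 8.5·n = (27.0, 18.2), V = S − 8.5·n = (32.6, 2.16). Then |AL| = |L − A| = 32.6.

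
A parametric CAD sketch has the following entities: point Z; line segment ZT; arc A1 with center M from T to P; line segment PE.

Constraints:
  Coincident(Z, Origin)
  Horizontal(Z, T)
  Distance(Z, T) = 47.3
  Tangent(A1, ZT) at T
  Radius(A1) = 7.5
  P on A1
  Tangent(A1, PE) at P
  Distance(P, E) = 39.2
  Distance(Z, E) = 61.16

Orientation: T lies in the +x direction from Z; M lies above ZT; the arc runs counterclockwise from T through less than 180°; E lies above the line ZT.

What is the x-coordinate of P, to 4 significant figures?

54.25

Z is at the origin; Z and T share the same y with |ZT| = 47.3 and T on the +x side, so T = (47.30, 0.000). The tangent condition forces MT to be normal to ZT, so M = T + (0, 7.5) = (47.30, 7.500). Since MP ⟂ PE (tangency), |ME| = √(7.5² + 39.2²) = 39.91 regardless of where P sits on A1. So E lies on both circle(Z, 61.16) and circle(M, 39.91); the above-ZT intersection is E = (39.55, 46.65). P is the foot of the tangent from E: P = (54.25, 10.31).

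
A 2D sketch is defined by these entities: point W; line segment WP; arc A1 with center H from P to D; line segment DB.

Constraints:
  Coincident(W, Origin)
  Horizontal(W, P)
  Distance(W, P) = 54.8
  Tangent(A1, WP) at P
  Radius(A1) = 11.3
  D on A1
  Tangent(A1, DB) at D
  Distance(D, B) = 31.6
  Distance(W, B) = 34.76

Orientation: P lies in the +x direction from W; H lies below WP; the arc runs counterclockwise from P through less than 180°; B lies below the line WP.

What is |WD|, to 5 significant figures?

47.090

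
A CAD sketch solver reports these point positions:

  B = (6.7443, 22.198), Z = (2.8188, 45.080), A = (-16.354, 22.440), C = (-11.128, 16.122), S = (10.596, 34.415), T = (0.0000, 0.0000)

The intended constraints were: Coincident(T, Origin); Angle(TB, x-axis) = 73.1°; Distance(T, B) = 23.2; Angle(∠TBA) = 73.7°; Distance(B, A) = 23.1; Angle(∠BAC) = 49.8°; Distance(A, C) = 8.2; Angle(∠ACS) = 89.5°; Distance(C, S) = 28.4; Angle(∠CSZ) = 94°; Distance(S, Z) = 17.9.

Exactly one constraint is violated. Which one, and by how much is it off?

Distance(S, Z) = 17.9 — off by 4.70.

T = (0.00, 0.00) ✓; TB at 73.10° ✓; |TB| = 23.20 ✓; ∠TBA = 73.70° ✓; |BA| = 23.10 ✓; ∠BAC = 49.80° ✓; |AC| = 8.199 ✓; ∠ACS = 89.50° ✓; |CS| = 28.40 ✓; ∠CSZ = 94.00° ✓; |SZ| = 13.20 ✗.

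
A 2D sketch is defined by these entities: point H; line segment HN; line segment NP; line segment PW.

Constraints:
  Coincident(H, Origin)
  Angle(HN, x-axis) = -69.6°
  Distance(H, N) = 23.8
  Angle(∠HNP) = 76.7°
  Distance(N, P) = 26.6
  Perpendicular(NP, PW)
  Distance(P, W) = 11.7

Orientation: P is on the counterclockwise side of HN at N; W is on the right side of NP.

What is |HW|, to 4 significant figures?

40.76

H is at the origin; HN runs at -69.6° with length 23.8, so N = 23.8·(cos -69.6°, sin -69.6°) = (8.296, -22.31). ∠HNP = 76.7°, so NP runs at -69.6° + (180° − 76.7°) = 33.70° from the x-axis; with |NP| = 26.6, P = N + 26.6·(cos 33.70°, sin 33.70°) = (30.43, -7.548). NP ⟂ PW; with |PW| = 11.7 on the right of NP, W = P + 11.7·(0.5548, -0.8320) = (36.92, -17.28). Then |HW| = |W − H| = 40.76.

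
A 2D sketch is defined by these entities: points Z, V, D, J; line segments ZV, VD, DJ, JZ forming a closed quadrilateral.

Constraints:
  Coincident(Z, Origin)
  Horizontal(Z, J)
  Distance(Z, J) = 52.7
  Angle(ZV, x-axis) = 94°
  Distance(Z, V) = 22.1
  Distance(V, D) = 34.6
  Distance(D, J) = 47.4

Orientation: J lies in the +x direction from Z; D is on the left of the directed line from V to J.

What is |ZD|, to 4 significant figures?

49.01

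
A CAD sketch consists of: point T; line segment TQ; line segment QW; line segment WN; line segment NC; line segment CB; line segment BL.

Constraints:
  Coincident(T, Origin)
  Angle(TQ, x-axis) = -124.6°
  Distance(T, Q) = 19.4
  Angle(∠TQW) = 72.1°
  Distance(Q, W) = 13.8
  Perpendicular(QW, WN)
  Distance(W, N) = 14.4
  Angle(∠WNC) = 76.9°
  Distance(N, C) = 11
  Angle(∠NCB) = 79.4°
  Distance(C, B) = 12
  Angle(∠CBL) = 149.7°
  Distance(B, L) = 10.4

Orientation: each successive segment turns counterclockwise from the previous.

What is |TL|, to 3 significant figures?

25.8

T is at the origin; TQ runs at -124.6° with length 19.4, so Q = (-11.0, -16.0). ∠TQW = 72.1° gives QW at -16.7° from the x-axis; with |QW| = 13.8, W = (2.20, -19.9). QW ⟂ WN, so WN runs at 73.3°; with |WN| = 14.4, N = (6.34, -6.14). ∠WNC = 76.9° gives NC at 176° from the x-axis; with |NC| = 11.0, C = (-4.64, -5.45). ∠NCB = 79.4° gives CB at -83.0° from the x-axis; with |CB| = 12.0, B = (-3.18, -17.4). ∠CBL = 149.7° gives BL at -52.7° from the x-axis; with |BL| = 10.4, L = (3.13, -25.6). Then |TL| = |L − T| = 25.8.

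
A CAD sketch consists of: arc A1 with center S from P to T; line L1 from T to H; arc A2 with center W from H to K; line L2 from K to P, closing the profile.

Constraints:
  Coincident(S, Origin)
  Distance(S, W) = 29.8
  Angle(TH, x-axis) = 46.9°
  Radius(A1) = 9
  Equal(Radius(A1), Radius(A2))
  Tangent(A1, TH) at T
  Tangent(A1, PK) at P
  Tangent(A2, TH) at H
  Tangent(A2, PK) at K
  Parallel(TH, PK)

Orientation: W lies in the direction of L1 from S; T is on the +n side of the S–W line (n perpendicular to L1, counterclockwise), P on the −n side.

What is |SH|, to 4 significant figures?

31.13

The slot axis is L1's direction at 46.9°, so u = (cos 46.9°, sin 46.9°) = (0.6833, 0.7302) and n = (−sin 46.9°, cos 46.9°) = (-0.7302, 0.6833). S is at the origin and W lies 29.8 along u from S, so W = 29.8·u = (20.36, 21.76). Tangency of A1 to both parallel lines with radius 9.0 puts T and P at S ± 9.0·n: T = (-6.571, 6.149), P = (6.571, -6.149). Equal radii place H and K the same way about W: H = W + 9.0·n = (13.79, 27.91), K = W − 9.0·n = (26.93, 15.61). Then |SH| = |H − S| = 31.13.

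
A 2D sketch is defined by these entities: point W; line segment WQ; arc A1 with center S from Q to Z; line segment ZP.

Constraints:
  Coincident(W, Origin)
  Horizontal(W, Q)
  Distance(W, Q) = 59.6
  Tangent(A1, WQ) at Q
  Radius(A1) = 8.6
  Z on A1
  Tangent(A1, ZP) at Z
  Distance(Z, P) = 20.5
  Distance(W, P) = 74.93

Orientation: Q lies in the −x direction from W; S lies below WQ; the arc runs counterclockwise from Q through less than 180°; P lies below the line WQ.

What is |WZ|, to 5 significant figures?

68.675

W is at the origin; WQ is horizontal with |WQ| = 59.6 and Q on the −x side, so Q = (-59.600, 0.0000). A1 meets WQ tangentially, so SQ is at right angles to WQ, so S = Q + (0, -8.6) = (-59.600, -8.6000). Since SZ ⟂ ZP (tangency), |SP| = √(8.6² + 20.5²) = 22.231 regardless of where Z sits on A1. So P lies on both circle(W, 74.93) and circle(S, 22.231); the below-WQ intersection is P = (-69.245, -28.630). Z is the foot of the tangent from P: Z = (-68.189, -8.1569).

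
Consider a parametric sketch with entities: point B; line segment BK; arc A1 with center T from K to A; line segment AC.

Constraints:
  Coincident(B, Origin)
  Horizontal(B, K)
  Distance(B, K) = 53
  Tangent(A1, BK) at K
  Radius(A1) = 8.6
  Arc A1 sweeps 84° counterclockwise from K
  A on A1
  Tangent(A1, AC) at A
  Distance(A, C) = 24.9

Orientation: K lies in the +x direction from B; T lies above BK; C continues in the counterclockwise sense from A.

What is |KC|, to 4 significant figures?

34.33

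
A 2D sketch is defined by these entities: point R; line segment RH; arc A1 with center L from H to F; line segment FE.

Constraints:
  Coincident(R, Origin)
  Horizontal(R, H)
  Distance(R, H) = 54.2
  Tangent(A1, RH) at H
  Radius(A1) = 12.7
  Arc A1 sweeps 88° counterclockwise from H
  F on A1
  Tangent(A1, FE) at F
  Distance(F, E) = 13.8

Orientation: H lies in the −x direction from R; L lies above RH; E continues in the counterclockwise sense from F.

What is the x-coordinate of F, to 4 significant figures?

-41.51

R is at the origin; R and H share the same y with |RH| = 54.2 and H on the −x side, so H = (-54.20, 0.000). Tangency of A1 to RH means the radius LH is perpendicular to RH, so L = H + (0, 12.7) = (-54.20, 12.70). On A1, H sits at bearing -90° from L; an 88° counterclockwise sweep puts F at bearing -2°, so F = L + 12.7·(cos -2°, sin -2°) = (-41.51, 12.26). So F.x = -41.51.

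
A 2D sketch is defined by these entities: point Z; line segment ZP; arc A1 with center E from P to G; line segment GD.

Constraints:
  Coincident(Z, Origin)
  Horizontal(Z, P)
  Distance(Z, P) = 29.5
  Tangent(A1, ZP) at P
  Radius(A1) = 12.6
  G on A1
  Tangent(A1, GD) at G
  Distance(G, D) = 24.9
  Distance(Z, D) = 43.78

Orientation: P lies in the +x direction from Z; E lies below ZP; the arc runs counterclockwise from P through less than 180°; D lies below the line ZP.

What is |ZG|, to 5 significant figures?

22.137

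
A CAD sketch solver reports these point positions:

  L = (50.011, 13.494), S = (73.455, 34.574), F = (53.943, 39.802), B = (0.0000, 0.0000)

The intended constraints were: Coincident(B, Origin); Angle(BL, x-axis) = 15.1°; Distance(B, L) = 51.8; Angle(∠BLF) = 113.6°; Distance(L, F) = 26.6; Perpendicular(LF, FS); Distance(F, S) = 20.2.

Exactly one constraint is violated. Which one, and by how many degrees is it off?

Perpendicular(LF, FS) — off by 6.50°.

B = (0.00, 0.00) ✓; BL at 15.10° ✓; |BL| = 51.80 ✓; ∠BLF = 113.6° ✓; |LF| = 26.60 ✓; ∠(LF, FS) = 96.50° ✗; |FS| = 20.20 ✓.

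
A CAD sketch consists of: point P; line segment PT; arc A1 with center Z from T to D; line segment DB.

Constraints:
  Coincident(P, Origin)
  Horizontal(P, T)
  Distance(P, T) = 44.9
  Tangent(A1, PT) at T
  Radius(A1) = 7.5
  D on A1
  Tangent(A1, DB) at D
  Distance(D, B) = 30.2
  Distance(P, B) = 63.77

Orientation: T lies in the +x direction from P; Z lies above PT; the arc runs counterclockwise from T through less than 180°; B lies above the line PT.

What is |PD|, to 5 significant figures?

52.970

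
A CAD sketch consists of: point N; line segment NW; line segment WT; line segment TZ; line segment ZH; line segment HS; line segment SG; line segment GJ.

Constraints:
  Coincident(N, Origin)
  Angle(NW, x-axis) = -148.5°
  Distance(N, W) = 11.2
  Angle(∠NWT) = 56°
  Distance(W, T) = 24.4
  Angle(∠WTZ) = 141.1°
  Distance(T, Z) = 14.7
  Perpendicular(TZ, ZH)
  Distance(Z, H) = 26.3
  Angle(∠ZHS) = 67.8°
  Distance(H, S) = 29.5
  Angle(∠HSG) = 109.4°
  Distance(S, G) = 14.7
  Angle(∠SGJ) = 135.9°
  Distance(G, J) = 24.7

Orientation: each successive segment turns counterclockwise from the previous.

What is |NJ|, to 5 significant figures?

37.875

∠HSG = 109.4° gives SG at -72.800° from the x-axis; with |SG| = 14.7, G = (1.0149, -18.472). ∠SGJ = 135.9° gives GJ at -28.700° from the x-axis; with |GJ| = 24.7, J = (22.680, -30.334). Then |NJ| = |J − N| = 37.875.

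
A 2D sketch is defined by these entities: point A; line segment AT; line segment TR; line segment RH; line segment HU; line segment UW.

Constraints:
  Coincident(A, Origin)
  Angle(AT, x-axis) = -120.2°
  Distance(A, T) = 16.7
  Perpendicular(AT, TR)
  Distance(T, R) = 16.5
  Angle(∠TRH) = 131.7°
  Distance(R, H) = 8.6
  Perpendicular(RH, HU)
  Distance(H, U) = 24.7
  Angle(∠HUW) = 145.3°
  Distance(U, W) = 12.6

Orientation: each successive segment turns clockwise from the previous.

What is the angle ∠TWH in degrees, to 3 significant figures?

40.2°

The perpendicularity gives HU at right angles to RH, so HU runs at 11.5°; with |HU| = 24.7, U = (-0.171, 7.22). ∠HUW = 145.3° gives UW at -23.2° from the x-axis; with |UW| = 12.6, W = (11.4, 2.25). Then cos ∠TWH = WT·WH / (|WT||WH|), giving 40.2°.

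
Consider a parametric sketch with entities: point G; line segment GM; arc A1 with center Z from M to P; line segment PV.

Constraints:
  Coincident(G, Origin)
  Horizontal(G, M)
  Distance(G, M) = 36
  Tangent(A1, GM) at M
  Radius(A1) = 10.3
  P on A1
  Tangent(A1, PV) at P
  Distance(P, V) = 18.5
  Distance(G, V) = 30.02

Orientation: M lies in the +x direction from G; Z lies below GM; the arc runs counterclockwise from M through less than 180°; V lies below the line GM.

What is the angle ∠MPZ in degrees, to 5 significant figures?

56.815°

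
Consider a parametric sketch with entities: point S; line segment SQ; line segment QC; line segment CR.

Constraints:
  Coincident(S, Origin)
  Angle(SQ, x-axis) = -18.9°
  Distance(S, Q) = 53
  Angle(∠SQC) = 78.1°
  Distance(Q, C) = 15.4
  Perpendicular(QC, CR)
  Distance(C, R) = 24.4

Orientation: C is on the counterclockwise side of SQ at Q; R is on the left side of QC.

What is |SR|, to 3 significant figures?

27.8

S is at the origin; SQ runs at -18.9° with length 53.0, so Q = 53.0·(cos -18.9°, sin -18.9°) = (50.1, -17.2). ∠SQC = 78.1°, so QC runs at -18.9° + (180° − 78.1°) = 83.0° from the x-axis; with |QC| = 15.4, C = Q + 15.4·(cos 83.0°, sin 83.0°) = (52.0, -1.88). QC is perpendicular to CR; with |CR| = 24.4 on the left of QC, R = C + 24.4·(-0.993, 0.122) = (27.8, 1.09). Then |SR| = |R − S| = 27.8.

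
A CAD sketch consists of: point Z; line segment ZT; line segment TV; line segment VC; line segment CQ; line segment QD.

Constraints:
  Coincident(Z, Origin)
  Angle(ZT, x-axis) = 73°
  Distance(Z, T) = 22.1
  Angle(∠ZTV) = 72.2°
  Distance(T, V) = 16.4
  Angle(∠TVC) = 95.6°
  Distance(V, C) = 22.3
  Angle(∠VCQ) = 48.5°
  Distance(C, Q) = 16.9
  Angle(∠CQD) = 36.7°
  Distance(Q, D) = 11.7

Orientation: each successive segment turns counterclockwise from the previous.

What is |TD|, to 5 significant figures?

20.542

∠VCQ = 48.5° gives CQ at 36.700° from the x-axis; with |CQ| = 16.9, Q = (1.7470, 8.7834). ∠CQD = 36.7° gives QD at -180.00° from the x-axis; with |QD| = 11.7, D = (-9.9530, 8.7834). Then |TD| = |D − T| = 20.542.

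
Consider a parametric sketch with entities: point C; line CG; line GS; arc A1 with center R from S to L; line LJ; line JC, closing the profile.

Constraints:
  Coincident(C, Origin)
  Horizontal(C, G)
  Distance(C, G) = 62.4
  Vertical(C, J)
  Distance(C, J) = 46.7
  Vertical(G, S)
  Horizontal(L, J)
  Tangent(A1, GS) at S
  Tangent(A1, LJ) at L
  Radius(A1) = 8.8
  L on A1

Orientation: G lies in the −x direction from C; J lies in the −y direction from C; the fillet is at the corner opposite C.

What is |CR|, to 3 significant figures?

65.6

C is at the origin; C and G share the same y with |CG| = 62.4 and G on the −x side, so G = (-62.4, 0.00). CJ is vertical with |CJ| = 46.7 and J on the −y side, so J = (0.00, -46.7). The virtual corner opposite C is at (-62.4, -46.7). The tangent condition forces RS to be normal to GS and the tangent condition forces RL to be normal to LJ, with radius 8.8, so the center R sits 8.8 in from both sides at R = (-53.6, -37.9). Then |CR| = |R − C| = 65.6.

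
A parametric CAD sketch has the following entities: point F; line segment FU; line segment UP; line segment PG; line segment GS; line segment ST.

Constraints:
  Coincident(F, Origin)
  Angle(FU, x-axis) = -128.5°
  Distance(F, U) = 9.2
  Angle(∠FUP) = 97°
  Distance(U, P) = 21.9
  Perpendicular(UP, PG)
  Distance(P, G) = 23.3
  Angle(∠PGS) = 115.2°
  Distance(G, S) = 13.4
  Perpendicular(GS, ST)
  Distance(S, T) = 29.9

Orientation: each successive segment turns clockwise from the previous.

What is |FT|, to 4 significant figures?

7.411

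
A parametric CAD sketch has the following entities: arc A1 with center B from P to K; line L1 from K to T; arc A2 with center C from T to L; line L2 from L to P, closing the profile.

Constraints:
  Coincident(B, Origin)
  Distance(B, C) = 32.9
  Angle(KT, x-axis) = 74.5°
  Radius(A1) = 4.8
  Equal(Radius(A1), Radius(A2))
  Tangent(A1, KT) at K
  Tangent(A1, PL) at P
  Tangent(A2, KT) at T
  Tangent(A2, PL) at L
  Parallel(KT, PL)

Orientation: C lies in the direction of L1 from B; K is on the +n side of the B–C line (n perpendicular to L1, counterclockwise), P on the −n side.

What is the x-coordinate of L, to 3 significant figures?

13.4

The slot axis is L1's direction at 74.5°, so u = (cos 74.5°, sin 74.5°) = (0.267, 0.964) and n = (−sin 74.5°, cos 74.5°) = (-0.964, 0.267). B is at the origin and C lies 32.9 along u from B, so C = 32.9·u = (8.79, 31.7). Tangency of A1 to both parallel lines with radius 4.8 puts K and P at B ± 4.8·n: K = (-4.63, 1.28), P = (4.63, -1.28). Equal radii place T and L the same way about C: T = C + 4.8·n = (4.17, 33.0), L = C − 4.8·n = (13.4, 30.4). So L.x = 13.4.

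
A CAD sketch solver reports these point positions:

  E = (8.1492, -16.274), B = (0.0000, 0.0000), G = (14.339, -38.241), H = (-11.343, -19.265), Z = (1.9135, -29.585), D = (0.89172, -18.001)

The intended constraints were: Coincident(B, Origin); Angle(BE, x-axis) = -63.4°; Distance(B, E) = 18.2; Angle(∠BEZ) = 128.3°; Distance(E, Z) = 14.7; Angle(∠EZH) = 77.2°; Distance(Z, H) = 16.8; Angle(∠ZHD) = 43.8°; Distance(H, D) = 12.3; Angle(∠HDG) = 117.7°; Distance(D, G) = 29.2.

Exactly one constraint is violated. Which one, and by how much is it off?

Distance(D, G) = 29.2 — off by 4.90.

B = (0.00, 0.00) ✓; BE at -63.40° ✓; |BE| = 18.20 ✓; ∠BEZ = 128.3° ✓; |EZ| = 14.70 ✓; ∠EZH = 77.20° ✓; |ZH| = 16.80 ✓; ∠ZHD = 43.80° ✓; |HD| = 12.30 ✓; ∠HDG = 117.7° ✓; |DG| = 24.30 ✗.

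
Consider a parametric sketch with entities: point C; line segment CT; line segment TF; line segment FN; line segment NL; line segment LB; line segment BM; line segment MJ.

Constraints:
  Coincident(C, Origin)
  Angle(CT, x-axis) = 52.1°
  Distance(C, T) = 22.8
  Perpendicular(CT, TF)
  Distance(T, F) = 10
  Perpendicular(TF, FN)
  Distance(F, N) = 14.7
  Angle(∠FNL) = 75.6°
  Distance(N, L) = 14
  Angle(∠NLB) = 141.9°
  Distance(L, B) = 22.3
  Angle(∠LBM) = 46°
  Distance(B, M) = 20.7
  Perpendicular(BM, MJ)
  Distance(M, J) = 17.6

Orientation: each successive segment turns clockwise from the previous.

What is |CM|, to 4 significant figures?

27.15

C is at the origin; CT runs at 52.1° with length 22.8, so T = (14.01, 17.99). The perpendicularity gives TF at right angles to CT, so TF runs at -37.90°; with |TF| = 10.0, F = (21.90, 11.85). The perpendicularity gives FN at right angles to TF, so FN runs at -127.9°; with |FN| = 14.7, N = (12.87, 0.2487). ∠FNL = 75.6° gives NL at 127.7° from the x-axis; with |NL| = 14.0, L = (4.305, 11.33). ∠NLB = 141.9° gives LB at 89.60° from the x-axis; with |LB| = 22.3, B = (4.461, 33.63). ∠LBM = 46.0° gives BM at -44.40° from the x-axis; with |BM| = 20.7, M = (19.25, 19.14). Then |CM| = |M − C| = 27.15.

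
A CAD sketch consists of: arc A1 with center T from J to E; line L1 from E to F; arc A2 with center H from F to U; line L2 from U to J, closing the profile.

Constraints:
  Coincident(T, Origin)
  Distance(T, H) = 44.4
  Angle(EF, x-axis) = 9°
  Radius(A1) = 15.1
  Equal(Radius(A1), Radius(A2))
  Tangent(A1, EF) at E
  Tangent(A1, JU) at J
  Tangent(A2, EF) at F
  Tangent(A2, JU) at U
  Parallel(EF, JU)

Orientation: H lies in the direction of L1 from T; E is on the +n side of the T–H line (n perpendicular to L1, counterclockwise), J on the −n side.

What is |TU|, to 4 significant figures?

46.90

The slot axis is L1's direction at 9.0°, so u = (cos 9.0°, sin 9.0°) = (0.9877, 0.1564) and n = (−sin 9.0°, cos 9.0°) = (-0.1564, 0.9877). T is at the origin and H lies 44.4 along u from T, so H = 44.4·u = (43.85, 6.946). Tangency of A1 to both parallel lines with radius 15.1 puts E and J at T ± 15.1·n: E = (-2.362, 14.91), J = (2.362, -14.91). Equal radii place F and U the same way about H: F = H + 15.1·n = (41.49, 21.86), U = H − 15.1·n = (46.22, -7.968). Then |TU| = |U − T| = 46.90.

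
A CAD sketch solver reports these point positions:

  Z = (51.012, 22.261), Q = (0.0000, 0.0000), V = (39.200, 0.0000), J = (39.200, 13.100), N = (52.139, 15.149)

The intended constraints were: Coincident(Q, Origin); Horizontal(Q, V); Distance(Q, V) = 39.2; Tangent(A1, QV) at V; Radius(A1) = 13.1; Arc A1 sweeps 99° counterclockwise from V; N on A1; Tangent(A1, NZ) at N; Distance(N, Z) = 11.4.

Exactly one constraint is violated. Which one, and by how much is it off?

Distance(N, Z) = 11.4 — off by 4.20.

Q = (0.00, 0.00) ✓; Q.y = 0.00, V.y = 0.00 ✓; |QV| = 39.20 ✓; ∠(JV, VQ) = 90.00° ✓; |JV| = 13.10 ✓; bearing(J→N) − bearing(J→V) = 99.00° ✓; |JN| = 13.10 ✓; ∠(JN, NZ) = 89.99° ✓; |NZ| = 7.201 ✗.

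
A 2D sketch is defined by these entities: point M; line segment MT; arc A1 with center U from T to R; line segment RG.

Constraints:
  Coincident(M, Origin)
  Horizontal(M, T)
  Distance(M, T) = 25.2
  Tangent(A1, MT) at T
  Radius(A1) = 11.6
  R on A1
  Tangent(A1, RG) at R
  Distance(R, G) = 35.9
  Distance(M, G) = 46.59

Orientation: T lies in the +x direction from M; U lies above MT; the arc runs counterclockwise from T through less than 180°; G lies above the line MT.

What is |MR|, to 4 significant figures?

38.92

M is at the origin; M and T share the same y with |MT| = 25.2 and T on the +x side, so T = (25.20, 0.000). Tangency of A1 to MT means the radius UT is perpendicular to MT, so U = T + (0, 11.6) = (25.20, 11.60). Since UR ⟂ RG (tangency), |UG| = √(11.6² + 35.9²) = 37.73 regardless of where R sits on A1. So G lies on both circle(M, 46.59) and circle(U, 37.73); the above-MT intersection is G = (9.060, 45.70). R is the foot of the tangent from G: R = (33.65, 19.55).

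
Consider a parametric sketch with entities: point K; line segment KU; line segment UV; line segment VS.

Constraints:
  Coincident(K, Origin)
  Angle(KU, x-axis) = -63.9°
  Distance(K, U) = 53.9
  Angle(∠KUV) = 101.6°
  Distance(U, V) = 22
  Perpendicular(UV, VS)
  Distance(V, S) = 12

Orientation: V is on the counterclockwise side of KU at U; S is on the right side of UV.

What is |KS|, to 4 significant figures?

72.64

∠KUV = 101.6°, so UV runs at -63.9° + (180° − 101.6°) = 14.50° from the x-axis; with |UV| = 22.0, V = U + 22.0·(cos 14.50°, sin 14.50°) = (45.01, -42.90). UV ⟂ VS; with |VS| = 12.0 on the right of UV, S = V + 12.0·(0.2504, -0.9681) = (48.02, -54.51). Then |KS| = |S − K| = 72.64.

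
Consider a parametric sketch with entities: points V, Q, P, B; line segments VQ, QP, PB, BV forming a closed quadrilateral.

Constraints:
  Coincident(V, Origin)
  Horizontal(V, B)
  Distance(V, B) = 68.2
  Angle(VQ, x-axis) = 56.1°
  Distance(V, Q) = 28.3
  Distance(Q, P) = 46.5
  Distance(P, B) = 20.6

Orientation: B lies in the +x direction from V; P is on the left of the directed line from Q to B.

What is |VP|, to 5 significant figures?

65.172

Checks: |QP| = 46.50 ✓; |PB| = 20.60 ✓.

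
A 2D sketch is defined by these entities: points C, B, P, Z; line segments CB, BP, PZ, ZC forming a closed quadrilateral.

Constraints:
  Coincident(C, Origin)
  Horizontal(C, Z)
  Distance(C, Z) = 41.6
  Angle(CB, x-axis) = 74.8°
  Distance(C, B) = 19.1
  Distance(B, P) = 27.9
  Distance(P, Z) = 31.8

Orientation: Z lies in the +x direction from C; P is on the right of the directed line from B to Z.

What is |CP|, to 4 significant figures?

14.13

C is at the origin; C and Z share the same y with |CZ| = 41.6 and Z in +x, so Z = (41.6, 0). CB runs at 74.8° with |CB| = 19.1, so B = (5.008, 18.43). P is determined by |BP| = 27.9 and |PZ| = 31.8 together: it lies at the intersection of circle(B, 27.9) and circle(Z, 31.8). With |BZ| = 40.97, the foot of the radical line on BZ is 17.64 from B and the perpendicular offset is √(27.9² − 17.64²) = 21.61. Taking the right-of-BZ solution: P = (11.04, -8.807).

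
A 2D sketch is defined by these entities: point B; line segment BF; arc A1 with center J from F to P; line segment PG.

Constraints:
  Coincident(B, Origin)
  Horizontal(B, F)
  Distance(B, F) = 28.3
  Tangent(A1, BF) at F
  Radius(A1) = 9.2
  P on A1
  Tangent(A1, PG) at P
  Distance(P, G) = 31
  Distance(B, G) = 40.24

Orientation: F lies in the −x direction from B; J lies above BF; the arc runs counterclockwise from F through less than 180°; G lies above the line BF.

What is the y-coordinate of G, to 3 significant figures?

37.9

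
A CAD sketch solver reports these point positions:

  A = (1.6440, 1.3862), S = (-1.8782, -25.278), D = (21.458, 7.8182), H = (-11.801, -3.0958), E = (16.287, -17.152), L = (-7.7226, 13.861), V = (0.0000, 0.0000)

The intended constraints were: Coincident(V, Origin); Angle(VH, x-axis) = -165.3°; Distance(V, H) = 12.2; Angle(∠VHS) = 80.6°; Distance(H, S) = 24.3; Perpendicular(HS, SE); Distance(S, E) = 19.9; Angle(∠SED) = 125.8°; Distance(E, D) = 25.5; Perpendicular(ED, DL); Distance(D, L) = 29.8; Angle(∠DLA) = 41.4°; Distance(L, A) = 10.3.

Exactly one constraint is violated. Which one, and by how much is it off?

Distance(L, A) = 10.3 — off by 5.30.

V = (0.00, 0.00) ✓; VH at -165.3° ✓; |VH| = 12.20 ✓; ∠VHS = 80.60° ✓; |HS| = 24.30 ✓; ∠(HS, SE) = 90.00° ✓; |SE| = 19.90 ✓; ∠SED = 125.8° ✓; |ED| = 25.50 ✓; ∠(ED, DL) = 90.00° ✓; |DL| = 29.80 ✓; ∠DLA = 41.40° ✓; |LA| = 15.60 ✗.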